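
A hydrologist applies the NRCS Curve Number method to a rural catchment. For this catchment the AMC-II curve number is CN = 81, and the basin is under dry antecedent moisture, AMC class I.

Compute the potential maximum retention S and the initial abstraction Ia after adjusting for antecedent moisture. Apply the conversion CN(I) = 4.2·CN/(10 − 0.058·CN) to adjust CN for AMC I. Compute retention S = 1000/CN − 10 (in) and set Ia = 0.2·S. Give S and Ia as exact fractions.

S = 9500/1701 in ≈ 5.585 in; Ia = 1900/1701 in ≈ 1.117 in

Dry (AMC I): CN(I) = 4.2·81/(10 − 0.058·81) = (1701/5)/(2651/500) = 170100/2651 ≈ 64.164
Retention S: 1000/CN − 10 with CN=64.164 → S = 9500/1701 ≈ 5.585 in
Ia = 0.2S: 0.2·5.585 = 1.117 in (exactly 1900/1701)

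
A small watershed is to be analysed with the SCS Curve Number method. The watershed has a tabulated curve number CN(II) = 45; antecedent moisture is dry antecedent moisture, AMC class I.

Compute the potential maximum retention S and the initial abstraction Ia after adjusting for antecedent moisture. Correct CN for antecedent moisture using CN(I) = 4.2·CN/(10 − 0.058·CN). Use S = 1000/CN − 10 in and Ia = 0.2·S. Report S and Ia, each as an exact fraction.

S = 5500/189 in ≈ 29.101 in; Ia = 1100/189 in ≈ 5.820 in

Dry (AMC I): CN(I) = 4.2·45/(10 − 0.058·45) = 189/(739/100) = 18900/739 ≈ 25.575
S = 1000/(18900/739) − 10 = 5500/189 in ≈ 29.101 in
Ia = 0.2S: 0.2·29.101 = 5.820 in (exactly 1100/189)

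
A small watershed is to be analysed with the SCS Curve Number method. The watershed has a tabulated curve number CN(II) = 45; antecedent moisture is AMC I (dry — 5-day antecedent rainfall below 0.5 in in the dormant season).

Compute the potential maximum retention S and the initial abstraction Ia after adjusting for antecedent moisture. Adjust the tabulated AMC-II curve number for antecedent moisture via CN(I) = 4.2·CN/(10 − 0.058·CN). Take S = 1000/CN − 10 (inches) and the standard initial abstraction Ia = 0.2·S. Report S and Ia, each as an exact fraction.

Adjust CN=45 to AMC I: 4.2·45/(10 − 0.058·45) → 189 ÷ (739/100) = 18900/739 ≈ 25.575
S = 1000/(18900/739) − 10 = 5500/189 in ≈ 29.101 in
Initial abstraction Ia = S/5 = (5500/189)/5 = 1100/189 ≈ 5.820 in

S = 5500/189 in ≈ 29.101 in; Ia = 1100/189 in ≈ 5.820 in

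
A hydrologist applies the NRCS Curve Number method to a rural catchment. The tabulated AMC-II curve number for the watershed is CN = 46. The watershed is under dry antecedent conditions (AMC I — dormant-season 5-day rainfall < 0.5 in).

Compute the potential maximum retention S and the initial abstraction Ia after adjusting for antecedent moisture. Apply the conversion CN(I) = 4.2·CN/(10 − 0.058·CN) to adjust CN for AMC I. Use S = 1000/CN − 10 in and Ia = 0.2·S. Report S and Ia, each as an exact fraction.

S = 4500/161 in ≈ 27.950 in; Ia = 900/161 in ≈ 5.590 in

CN(I) from CN(II)=46: (4.2·46)/(10 − 0.058·46) = 16100/611 ≈ 26.350
S = 1000/(16100/611) − 10 = 4500/161 in ≈ 27.950 in
Ia = 0.2S: 0.2·27.950 = 5.590 in (exactly 900/161)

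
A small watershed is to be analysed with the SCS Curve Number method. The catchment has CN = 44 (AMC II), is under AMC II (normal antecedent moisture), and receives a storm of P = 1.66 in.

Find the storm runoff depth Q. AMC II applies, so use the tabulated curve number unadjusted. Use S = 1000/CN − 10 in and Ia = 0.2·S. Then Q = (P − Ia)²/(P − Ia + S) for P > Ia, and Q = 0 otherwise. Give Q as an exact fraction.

Q = 0 in ≈ 0.000 in

Average conditions: CN = 44 (no AMC adjustment).
Retention S: 1000/CN − 10 with CN=44.000 → S = 140/11 ≈ 12.727 in
Initial abstraction Ia = S/5 = (140/11)/5 = 28/11 ≈ 2.545 in
P = 1.660 ≤ Ia = 2.545 in: entire storm abstracted, Q = 0.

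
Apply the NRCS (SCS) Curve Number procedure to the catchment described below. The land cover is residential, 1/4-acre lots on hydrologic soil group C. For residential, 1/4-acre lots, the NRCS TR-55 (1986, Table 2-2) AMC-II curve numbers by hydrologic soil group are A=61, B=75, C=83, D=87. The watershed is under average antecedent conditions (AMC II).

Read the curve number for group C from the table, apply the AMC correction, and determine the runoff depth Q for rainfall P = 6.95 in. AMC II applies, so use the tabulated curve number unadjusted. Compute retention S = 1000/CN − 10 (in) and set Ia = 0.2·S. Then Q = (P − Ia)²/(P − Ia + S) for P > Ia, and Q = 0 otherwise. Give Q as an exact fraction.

NRCS table: residential, 1/4-acre lots, soil group C → CN(II) = 83
Average conditions: CN = 83 (no AMC adjustment).
Retention S: 1000/CN − 10 with CN=83.000 → S = 170/83 ≈ 2.048 in
Initial abstraction Ia = S/5 = (170/83)/5 = 34/83 ≈ 0.410 in
P − Ia = 6.950 − 0.410 = 10857/1660 ≈ 6.540 in (> 0, runoff occurs)
Q: (10857/1660)² ÷ (14257/1660) = 117874449/23666620 in (≈ 4.981 in)

Q = 117874449/23666620 in ≈ 4.981 in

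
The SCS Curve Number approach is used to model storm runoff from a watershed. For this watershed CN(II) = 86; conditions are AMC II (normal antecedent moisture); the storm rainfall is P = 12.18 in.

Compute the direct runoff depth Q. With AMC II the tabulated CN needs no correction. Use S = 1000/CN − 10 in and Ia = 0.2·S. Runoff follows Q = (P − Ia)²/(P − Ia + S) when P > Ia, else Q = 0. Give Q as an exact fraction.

Q = 92798167/8903150 in ≈ 10.423 in

Average conditions: CN = 86 (no AMC adjustment).
S = 1000/86 − 10 = 70/43 in ≈ 1.628 in
Ia = 0.2·(70/43) = 14/43 in ≈ 0.326 in
Excess rainfall: 12.180 − 0.326 = 11.854 in; P > Ia so Q > 0
Runoff Q = (P−Ia)²/(P−Ia+S) = (11.854)²/(11.854+1.628) = 92798167/8903150 ≈ 10.423 in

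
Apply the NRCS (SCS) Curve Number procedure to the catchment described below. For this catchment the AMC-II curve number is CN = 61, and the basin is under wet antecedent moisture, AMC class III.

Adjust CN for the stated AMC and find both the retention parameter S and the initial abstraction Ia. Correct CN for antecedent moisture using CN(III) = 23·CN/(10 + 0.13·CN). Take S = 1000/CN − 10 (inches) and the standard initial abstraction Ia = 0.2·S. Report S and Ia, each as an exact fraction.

S = 3900/1403 in ≈ 2.780 in; Ia = 780/1403 in ≈ 0.556 in

Adjust CN=61 to AMC III: 23·61/(10 + 0.13·61) → 1403 ÷ (1793/100) = 140300/1793 ≈ 78.249
S = 1000/(140300/1793) − 10 = 3900/1403 in ≈ 2.780 in
Initial abstraction Ia = S/5 = (3900/1403)/5 = 780/1403 ≈ 0.556 in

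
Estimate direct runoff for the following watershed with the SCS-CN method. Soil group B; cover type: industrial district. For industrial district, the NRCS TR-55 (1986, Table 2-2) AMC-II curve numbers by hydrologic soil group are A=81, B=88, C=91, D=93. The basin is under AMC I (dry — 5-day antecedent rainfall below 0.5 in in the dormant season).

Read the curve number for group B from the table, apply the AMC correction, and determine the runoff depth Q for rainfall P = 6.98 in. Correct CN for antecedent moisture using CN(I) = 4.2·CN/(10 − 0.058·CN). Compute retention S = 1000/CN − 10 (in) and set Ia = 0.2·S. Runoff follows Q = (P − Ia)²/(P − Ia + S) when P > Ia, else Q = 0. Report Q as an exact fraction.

NRCS table: industrial district, soil group B → CN(II) = 88
CN(I) from CN(II)=88: (4.2·88)/(10 − 0.058·88) = 3850/51 ≈ 75.490
Retention S: 1000/CN − 10 with CN=75.490 → S = 250/77 ≈ 3.247 in
Ia = 0.2S: 0.2·3.247 = 0.649 in (exactly 50/77)
P − Ia = 6.980 − 0.649 = 24373/3850 ≈ 6.331 in (> 0, runoff occurs)
Runoff Q = (P−Ia)²/(P−Ia+S) = (6.331)²/(6.331+3.247) = 594043129/141961050 ≈ 4.185 in

Q = 594043129/141961050 in ≈ 4.185 in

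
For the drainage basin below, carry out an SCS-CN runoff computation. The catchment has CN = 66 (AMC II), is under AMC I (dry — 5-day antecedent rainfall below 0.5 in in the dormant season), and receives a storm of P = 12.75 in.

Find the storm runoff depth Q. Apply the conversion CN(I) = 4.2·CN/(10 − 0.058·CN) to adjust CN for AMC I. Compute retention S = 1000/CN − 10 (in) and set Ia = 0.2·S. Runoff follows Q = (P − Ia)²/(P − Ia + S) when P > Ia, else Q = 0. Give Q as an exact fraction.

Dry (AMC I): CN(I) = 4.2·66/(10 − 0.058·66) = (1386/5)/(1543/250) = 69300/1543 ≈ 44.913
Retention S: 1000/CN − 10 with CN=44.913 → S = 8500/693 ≈ 12.266 in
Ia = 0.2S: 0.2·12.266 = 2.453 in (exactly 1700/693)
Excess rainfall: 12.750 − 2.453 = 10.297 in; P > Ia so Q > 0
Runoff Q = (P−Ia)²/(P−Ia+S) = (10.297)²/(10.297+12.266) = 47923697/10198188 ≈ 4.699 in

Q = 47923697/10198188 in ≈ 4.699 in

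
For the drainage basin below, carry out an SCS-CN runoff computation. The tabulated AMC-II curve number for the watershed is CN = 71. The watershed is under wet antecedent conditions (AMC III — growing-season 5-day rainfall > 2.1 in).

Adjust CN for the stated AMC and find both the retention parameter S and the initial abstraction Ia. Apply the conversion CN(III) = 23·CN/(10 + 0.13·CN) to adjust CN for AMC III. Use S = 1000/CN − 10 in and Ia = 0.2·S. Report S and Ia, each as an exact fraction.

Wet (AMC III): CN(III) = 23·71/(10 + 0.13·71) = 1633/(1923/100) = 163300/1923 ≈ 84.919
Retention S: 1000/CN − 10 with CN=84.919 → S = 2900/1633 ≈ 1.776 in
Initial abstraction Ia = S/5 = (2900/1633)/5 = 580/1633 ≈ 0.355 in

S = 2900/1633 in ≈ 1.776 in; Ia = 580/1633 in ≈ 0.355 in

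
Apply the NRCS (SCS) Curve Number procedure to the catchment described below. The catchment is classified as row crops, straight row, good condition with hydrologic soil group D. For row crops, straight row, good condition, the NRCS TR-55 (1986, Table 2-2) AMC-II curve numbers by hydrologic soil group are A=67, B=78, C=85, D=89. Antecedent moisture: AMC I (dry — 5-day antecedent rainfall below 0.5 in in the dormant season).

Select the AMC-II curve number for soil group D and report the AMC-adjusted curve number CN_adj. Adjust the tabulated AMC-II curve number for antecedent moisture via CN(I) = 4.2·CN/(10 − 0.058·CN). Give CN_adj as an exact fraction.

NRCS table: row crops, straight row, good condition, soil group D → CN(II) = 89
Adjust CN=89 to AMC I: 4.2·89/(10 − 0.058·89) → (1869/5) ÷ (2419/500) = 186900/2419 ≈ 77.263

CN_adj = 186900/2419 ≈ 77.263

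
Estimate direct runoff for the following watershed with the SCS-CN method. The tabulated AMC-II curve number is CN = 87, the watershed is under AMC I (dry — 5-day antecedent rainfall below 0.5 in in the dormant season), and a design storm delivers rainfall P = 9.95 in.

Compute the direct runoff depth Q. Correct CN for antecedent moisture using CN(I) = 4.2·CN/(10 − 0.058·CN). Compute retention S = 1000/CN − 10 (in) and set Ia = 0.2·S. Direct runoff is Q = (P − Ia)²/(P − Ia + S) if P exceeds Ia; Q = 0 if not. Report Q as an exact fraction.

Dry (AMC I): CN(I) = 4.2·87/(10 − 0.058·87) = (1827/5)/(2477/500) = 182700/2477 ≈ 73.759
Retention S: 1000/CN − 10 with CN=73.759 → S = 6500/1827 ≈ 3.558 in
Initial abstraction Ia = S/5 = (6500/1827)/5 = 1300/1827 ≈ 0.712 in
P − Ia = 9.950 − 0.712 = 337573/36540 ≈ 9.238 in (> 0, runoff occurs)
Q = (337573/36540)²/((337573/36540) + 6500/1827) = (113955530329/1335171600)/(467573/36540) = 113955530329/17085117420 in ≈ 6.670 in

Q = 113955530329/17085117420 in ≈ 6.670 in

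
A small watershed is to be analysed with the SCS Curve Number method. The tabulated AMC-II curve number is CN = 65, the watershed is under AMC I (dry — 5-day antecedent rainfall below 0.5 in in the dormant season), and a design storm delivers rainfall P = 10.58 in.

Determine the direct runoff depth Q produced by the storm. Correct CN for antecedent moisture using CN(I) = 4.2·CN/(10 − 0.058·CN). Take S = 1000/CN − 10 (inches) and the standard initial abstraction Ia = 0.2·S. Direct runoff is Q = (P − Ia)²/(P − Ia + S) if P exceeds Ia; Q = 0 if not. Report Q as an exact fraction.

Dry (AMC I): CN(I) = 4.2·65/(10 − 0.058·65) = 273/(623/100) = 3900/89 ≈ 43.820
Retention S: 1000/CN − 10 with CN=43.820 → S = 500/39 ≈ 12.821 in
Ia = 0.2·(500/39) = 100/39 in ≈ 2.564 in
P − Ia = 10.580 − 2.564 = 15631/1950 ≈ 8.016 in (> 0, runoff occurs)
Q = (15631/1950)²/((15631/1950) + 500/39) = (244328161/3802500)/(40631/1950) = 244328161/79230450 in ≈ 3.084 in

Q = 244328161/79230450 in ≈ 3.084 in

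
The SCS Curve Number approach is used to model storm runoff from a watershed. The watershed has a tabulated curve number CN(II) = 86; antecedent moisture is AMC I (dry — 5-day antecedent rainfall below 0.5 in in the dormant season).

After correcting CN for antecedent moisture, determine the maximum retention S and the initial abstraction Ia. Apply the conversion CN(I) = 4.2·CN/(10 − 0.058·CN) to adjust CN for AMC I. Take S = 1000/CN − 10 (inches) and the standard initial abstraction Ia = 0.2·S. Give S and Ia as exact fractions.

S = 500/129 in ≈ 3.876 in; Ia = 100/129 in ≈ 0.775 in

Dry (AMC I): CN(I) = 4.2·86/(10 − 0.058·86) = (1806/5)/(1253/250) = 12900/179 ≈ 72.067
S = 1000/(12900/179) − 10 = 500/129 in ≈ 3.876 in
Ia = 0.2·(500/129) = 100/129 in ≈ 0.775 in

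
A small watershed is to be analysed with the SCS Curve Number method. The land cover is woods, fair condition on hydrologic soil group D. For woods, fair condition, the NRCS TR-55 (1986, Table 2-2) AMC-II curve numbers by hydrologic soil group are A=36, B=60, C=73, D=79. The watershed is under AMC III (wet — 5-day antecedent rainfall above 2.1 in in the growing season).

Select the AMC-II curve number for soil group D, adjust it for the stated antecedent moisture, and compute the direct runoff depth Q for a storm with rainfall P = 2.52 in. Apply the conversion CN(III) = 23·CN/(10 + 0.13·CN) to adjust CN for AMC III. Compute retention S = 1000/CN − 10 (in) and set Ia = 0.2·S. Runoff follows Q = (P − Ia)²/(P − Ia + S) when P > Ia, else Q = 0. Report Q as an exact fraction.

NRCS table: woods, fair condition, soil group D → CN(II) = 79
Adjust CN=79 to AMC III: 23·79/(10 + 0.13·79) → 1817 ÷ (2027/100) = 181700/2027 ≈ 89.640
Retention S: 1000/CN − 10 with CN=89.640 → S = 2100/1817 ≈ 1.156 in
Ia = 0.2·(2100/1817) = 420/1817 in ≈ 0.231 in
Since P=2.520 > Ia=0.231: effective rainfall P−Ia = 103971/45425 in
Runoff Q = (P−Ia)²/(P−Ia+S) = (2.289)²/(2.289+1.156) = 514760421/338461675 ≈ 1.521 in

Q = 514760421/338461675 in ≈ 1.521 in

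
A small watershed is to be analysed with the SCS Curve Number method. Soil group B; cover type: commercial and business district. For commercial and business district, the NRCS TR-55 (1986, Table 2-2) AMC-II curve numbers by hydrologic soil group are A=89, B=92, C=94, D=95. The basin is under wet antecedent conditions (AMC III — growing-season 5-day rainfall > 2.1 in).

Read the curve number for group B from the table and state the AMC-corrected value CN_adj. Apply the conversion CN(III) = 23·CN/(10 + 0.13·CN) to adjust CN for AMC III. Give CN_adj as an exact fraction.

NRCS table: commercial and business district, soil group B → CN(II) = 92
CN(III) from CN(II)=92: (23·92)/(10 + 0.13·92) = 52900/549 ≈ 96.357

CN_adj = 52900/549 ≈ 96.357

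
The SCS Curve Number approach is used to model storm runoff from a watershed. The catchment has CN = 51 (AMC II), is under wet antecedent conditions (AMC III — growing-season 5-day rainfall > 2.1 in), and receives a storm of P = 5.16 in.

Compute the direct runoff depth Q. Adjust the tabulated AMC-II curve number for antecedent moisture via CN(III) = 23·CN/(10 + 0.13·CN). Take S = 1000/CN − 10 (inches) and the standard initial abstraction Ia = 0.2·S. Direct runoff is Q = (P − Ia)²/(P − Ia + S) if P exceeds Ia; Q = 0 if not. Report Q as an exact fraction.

Q = 16082551489/7311221025 in ≈ 2.200 in

Adjust CN=51 to AMC III: 23·51/(10 + 0.13·51) → 1173 ÷ (1663/100) = 117300/1663 ≈ 70.535
Retention S: 1000/CN − 10 with CN=70.535 → S = 4900/1173 ≈ 4.177 in
Initial abstraction Ia = S/5 = (4900/1173)/5 = 980/1173 ≈ 0.835 in
Since P=5.160 > Ia=0.835: effective rainfall P−Ia = 126817/29325 in
Q = (126817/29325)²/((126817/29325) + 4900/1173) = (16082551489/859955625)/(249317/29325) = 16082551489/7311221025 in ≈ 2.200 in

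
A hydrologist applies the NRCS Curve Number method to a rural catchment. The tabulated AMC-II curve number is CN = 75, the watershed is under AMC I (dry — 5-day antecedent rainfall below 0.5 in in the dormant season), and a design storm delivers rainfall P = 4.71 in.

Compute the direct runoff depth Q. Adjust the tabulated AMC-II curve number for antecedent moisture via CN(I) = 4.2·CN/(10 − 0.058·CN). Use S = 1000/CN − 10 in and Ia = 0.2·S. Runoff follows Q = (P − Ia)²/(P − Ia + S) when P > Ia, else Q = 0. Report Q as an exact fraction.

Q = 387026929/438939900 in ≈ 0.882 in

Dry (AMC I): CN(I) = 4.2·75/(10 − 0.058·75) = 315/(113/20) = 6300/113 ≈ 55.752
S = 1000/(6300/113) − 10 = 500/63 in ≈ 7.937 in
Ia = 0.2·(500/63) = 100/63 in ≈ 1.587 in
Excess rainfall: 4.710 − 1.587 = 3.123 in; P > Ia so Q > 0
Runoff Q = (P−Ia)²/(P−Ia+S) = (3.123)²/(3.123+7.937) = 387026929/438939900 ≈ 0.882 in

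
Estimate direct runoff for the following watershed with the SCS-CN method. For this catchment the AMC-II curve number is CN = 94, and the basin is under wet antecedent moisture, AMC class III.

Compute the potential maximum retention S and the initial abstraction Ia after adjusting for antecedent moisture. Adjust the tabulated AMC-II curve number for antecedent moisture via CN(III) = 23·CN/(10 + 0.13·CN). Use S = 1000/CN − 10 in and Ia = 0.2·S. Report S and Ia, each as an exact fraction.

S = 300/1081 in ≈ 0.278 in; Ia = 60/1081 in ≈ 0.056 in

Adjust CN=94 to AMC III: 23·94/(10 + 0.13·94) → 2162 ÷ (1111/50) = 108100/1111 ≈ 97.300
Retention S: 1000/CN − 10 with CN=97.300 → S = 300/1081 ≈ 0.278 in
Ia = 0.2·(300/1081) = 60/1081 in ≈ 0.056 in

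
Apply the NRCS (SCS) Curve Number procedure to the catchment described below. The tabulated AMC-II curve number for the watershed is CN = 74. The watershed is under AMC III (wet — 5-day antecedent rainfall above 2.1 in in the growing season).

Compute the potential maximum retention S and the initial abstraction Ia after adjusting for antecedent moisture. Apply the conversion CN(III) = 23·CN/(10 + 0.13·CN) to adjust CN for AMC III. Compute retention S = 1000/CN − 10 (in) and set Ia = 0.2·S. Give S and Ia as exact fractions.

S = 1300/851 in ≈ 1.528 in; Ia = 260/851 in ≈ 0.306 in

CN(III) from CN(II)=74: (23·74)/(10 + 0.13·74) = 85100/981 ≈ 86.748
Retention S: 1000/CN − 10 with CN=86.748 → S = 1300/851 ≈ 1.528 in
Initial abstraction Ia = S/5 = (1300/851)/5 = 260/851 ≈ 0.306 in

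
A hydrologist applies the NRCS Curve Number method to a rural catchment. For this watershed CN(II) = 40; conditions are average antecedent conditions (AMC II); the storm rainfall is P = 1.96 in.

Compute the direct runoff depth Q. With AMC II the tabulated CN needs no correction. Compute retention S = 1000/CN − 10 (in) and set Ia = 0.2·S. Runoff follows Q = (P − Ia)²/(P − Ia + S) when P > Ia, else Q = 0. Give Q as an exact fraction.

Q = 0 in ≈ 0.000 in

CN(II) = 40; AMC II needs no correction.
Max retention: S = 1000/40 − 10 = 15 in (≈ 15.000 in)
Initial abstraction Ia = S/5 = 15/5 = 3 ≈ 3.000 in
P = 1.960 ≤ Ia = 3.000 in: entire storm abstracted, Q = 0.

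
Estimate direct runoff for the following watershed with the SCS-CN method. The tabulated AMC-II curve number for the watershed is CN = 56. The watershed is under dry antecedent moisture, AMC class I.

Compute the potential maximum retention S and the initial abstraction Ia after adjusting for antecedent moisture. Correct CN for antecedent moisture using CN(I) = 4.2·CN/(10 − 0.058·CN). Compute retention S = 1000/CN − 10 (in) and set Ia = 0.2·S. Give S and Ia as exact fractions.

S = 2750/147 in ≈ 18.707 in; Ia = 550/147 in ≈ 3.741 in

Adjust CN=56 to AMC I: 4.2·56/(10 − 0.058·56) → (1176/5) ÷ (844/125) = 7350/211 ≈ 34.834
S = 1000/(7350/211) − 10 = 2750/147 in ≈ 18.707 in
Ia = 0.2·(2750/147) = 550/147 in ≈ 3.741 in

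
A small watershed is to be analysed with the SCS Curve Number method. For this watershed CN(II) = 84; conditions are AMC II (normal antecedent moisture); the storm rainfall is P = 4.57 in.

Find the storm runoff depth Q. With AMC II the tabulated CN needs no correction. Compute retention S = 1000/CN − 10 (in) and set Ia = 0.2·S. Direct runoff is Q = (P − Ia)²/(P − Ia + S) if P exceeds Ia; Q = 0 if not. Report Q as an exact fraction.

Q = 77387209/26873700 in ≈ 2.880 in

AMC II — tabulated CN = 84 applies directly.
Max retention: S = 1000/84 − 10 = 40/21 in (≈ 1.905 in)
Ia = 0.2·(40/21) = 8/21 in ≈ 0.381 in
Excess rainfall: 4.570 − 0.381 = 4.189 in; P > Ia so Q > 0
Q: (8797/2100)² ÷ (12797/2100) = 77387209/26873700 in (≈ 2.880 in)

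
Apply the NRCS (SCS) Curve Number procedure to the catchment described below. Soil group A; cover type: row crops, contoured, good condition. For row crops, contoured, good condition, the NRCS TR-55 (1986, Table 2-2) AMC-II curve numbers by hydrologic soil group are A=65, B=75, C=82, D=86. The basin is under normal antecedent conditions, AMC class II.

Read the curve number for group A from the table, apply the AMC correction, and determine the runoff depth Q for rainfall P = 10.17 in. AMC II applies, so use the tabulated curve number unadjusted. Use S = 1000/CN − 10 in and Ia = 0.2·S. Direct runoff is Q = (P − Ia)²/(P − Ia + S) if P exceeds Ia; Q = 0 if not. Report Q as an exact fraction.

NRCS table: row crops, contoured, good condition, soil group A → CN(II) = 65
Average conditions: CN = 65 (no AMC adjustment).
S = 1000/65 − 10 = 70/13 in ≈ 5.385 in
Initial abstraction Ia = S/5 = (70/13)/5 = 14/13 ≈ 1.077 in
Excess rainfall: 10.170 − 1.077 = 9.093 in; P > Ia so Q > 0
Q = (11821/1300)²/((11821/1300) + 70/13) = (139736041/1690000)/(18821/1300) = 139736041/24467300 in ≈ 5.711 in

Q = 139736041/24467300 in ≈ 5.711 in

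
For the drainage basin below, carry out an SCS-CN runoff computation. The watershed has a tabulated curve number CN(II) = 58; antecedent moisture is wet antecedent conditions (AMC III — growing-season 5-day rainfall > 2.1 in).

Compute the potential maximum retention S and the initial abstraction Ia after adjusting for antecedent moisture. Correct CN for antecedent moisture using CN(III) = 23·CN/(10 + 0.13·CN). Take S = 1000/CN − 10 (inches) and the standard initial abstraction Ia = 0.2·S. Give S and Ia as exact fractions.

Wet (AMC III): CN(III) = 23·58/(10 + 0.13·58) = 1334/(877/50) = 66700/877 ≈ 76.055
Retention S: 1000/CN − 10 with CN=76.055 → S = 2100/667 ≈ 3.148 in
Ia = 0.2·(2100/667) = 420/667 in ≈ 0.630 in

S = 2100/667 in ≈ 3.148 in; Ia = 420/667 in ≈ 0.630 in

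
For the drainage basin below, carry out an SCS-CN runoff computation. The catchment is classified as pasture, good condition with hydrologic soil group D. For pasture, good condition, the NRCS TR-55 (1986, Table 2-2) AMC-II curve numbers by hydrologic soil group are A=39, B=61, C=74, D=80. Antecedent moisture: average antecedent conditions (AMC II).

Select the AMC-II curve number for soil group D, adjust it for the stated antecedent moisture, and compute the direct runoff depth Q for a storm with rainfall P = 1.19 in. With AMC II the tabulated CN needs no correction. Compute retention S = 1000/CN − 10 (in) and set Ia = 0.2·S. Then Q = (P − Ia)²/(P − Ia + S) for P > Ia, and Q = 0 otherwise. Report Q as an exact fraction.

NRCS table: pasture, good condition, soil group D → CN(II) = 80
Average conditions: CN = 80 (no AMC adjustment).
Max retention: S = 1000/80 − 10 = 5/2 in (≈ 2.500 in)
Initial abstraction Ia = S/5 = (5/2)/5 = 1/2 ≈ 0.500 in
Since P=1.190 > Ia=0.500: effective rainfall P−Ia = 69/100 in
Runoff Q = (P−Ia)²/(P−Ia+S) = (0.690)²/(0.690+2.500) = 4761/31900 ≈ 0.149 in

Q = 4761/31900 in ≈ 0.149 in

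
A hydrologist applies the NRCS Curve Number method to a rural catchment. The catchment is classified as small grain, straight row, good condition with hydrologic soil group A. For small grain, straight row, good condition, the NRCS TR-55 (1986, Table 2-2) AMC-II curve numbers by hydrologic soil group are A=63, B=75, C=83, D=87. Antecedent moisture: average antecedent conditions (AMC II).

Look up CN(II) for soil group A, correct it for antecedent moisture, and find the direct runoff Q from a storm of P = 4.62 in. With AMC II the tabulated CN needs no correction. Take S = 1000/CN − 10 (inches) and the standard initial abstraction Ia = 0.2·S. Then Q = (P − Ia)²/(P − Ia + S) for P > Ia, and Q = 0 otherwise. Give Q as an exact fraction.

Q = 117787609/92461950 in ≈ 1.274 in

NRCS table: small grain, straight row, good condition, soil group A → CN(II) = 63
AMC II — tabulated CN = 63 applies directly.
S = 1000/63 − 10 = 370/63 in ≈ 5.873 in
Ia = 0.2S: 0.2·5.873 = 1.175 in (exactly 74/63)
Excess rainfall: 4.620 − 1.175 = 3.445 in; P > Ia so Q > 0
Runoff Q = (P−Ia)²/(P−Ia+S) = (3.445)²/(3.445+5.873) = 117787609/92461950 ≈ 1.274 in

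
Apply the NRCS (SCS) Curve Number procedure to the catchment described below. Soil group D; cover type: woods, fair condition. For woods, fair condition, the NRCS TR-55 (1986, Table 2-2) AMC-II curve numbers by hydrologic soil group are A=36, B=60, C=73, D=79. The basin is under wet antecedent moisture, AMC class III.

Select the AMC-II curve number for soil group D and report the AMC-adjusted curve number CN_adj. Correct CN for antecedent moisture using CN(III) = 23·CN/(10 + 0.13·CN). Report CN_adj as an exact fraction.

CN_adj = 181700/2027 ≈ 89.640

NRCS table: woods, fair condition, soil group D → CN(II) = 79
CN(III) from CN(II)=79: (23·79)/(10 + 0.13·79) = 181700/2027 ≈ 89.640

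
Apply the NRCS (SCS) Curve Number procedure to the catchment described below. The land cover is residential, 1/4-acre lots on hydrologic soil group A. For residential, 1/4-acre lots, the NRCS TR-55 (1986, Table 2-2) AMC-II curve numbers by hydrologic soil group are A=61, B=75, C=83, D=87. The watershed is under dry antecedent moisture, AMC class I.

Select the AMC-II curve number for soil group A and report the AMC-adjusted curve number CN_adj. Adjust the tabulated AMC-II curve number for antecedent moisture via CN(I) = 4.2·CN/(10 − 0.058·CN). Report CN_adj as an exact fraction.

NRCS table: residential, 1/4-acre lots, soil group A → CN(II) = 61
Adjust CN=61 to AMC I: 4.2·61/(10 − 0.058·61) → (1281/5) ÷ (3231/500) = 42700/1077 ≈ 39.647

CN_adj = 42700/1077 ≈ 39.647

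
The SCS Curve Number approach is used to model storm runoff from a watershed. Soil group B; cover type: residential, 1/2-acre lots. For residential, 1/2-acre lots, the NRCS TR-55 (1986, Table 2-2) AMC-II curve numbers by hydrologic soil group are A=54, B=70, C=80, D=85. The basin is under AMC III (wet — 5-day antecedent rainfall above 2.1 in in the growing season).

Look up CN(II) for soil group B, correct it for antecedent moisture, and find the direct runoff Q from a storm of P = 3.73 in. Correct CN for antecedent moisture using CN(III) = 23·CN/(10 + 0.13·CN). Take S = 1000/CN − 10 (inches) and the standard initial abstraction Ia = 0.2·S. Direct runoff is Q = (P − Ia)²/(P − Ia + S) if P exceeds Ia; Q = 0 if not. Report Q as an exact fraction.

Q = 2921726809/1353253300 in ≈ 2.159 in

NRCS table: residential, 1/2-acre lots, soil group B → CN(II) = 70
CN(III) from CN(II)=70: (23·70)/(10 + 0.13·70) = 16100/191 ≈ 84.293
S = 1000/(16100/191) − 10 = 300/161 in ≈ 1.863 in
Ia = 0.2·(300/161) = 60/161 in ≈ 0.373 in
Since P=3.730 > Ia=0.373: effective rainfall P−Ia = 54053/16100 in
Q: (54053/16100)² ÷ (84053/16100) = 2921726809/1353253300 in (≈ 2.159 in)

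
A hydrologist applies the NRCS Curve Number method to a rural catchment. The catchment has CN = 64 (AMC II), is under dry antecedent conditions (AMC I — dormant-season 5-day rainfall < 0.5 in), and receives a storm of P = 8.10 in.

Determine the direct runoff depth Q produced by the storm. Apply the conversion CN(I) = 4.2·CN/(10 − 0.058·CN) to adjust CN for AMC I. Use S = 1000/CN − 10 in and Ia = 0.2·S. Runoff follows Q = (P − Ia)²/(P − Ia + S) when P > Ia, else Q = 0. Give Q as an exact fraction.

Q = 192027/122920 in ≈ 1.562 in

Dry (AMC I): CN(I) = 4.2·64/(10 − 0.058·64) = (1344/5)/(786/125) = 5600/131 ≈ 42.748
Max retention: S = 1000/(5600/131) − 10 = 375/28 in (≈ 13.393 in)
Initial abstraction Ia = S/5 = (375/28)/5 = 75/28 ≈ 2.679 in
P − Ia = 8.100 − 2.679 = 759/140 ≈ 5.421 in (> 0, runoff occurs)
Runoff Q = (P−Ia)²/(P−Ia+S) = (5.421)²/(5.421+13.393) = 192027/122920 ≈ 1.562 in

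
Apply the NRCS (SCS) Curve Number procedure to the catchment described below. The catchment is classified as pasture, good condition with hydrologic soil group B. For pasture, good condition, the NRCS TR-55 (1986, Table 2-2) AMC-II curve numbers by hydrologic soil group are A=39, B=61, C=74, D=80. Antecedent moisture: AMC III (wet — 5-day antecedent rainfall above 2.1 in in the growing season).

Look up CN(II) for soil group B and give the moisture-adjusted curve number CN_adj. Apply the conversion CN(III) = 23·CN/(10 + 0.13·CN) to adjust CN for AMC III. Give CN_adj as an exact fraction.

CN_adj = 140300/1793 ≈ 78.249

NRCS table: pasture, good condition, soil group B → CN(II) = 61
Wet (AMC III): CN(III) = 23·61/(10 + 0.13·61) = 1403/(1793/100) = 140300/1793 ≈ 78.249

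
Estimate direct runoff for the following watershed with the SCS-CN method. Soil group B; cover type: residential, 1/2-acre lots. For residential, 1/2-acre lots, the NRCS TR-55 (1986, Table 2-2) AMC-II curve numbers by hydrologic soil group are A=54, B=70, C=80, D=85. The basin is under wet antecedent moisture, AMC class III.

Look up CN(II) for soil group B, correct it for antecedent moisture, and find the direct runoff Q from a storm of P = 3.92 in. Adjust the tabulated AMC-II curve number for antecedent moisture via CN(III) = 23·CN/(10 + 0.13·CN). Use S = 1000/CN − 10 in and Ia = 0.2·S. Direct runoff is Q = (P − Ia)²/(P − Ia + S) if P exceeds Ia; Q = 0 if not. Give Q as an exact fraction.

NRCS table: residential, 1/2-acre lots, soil group B → CN(II) = 70
CN(III) from CN(II)=70: (23·70)/(10 + 0.13·70) = 16100/191 ≈ 84.293
Retention S: 1000/CN − 10 with CN=84.293 → S = 300/161 ≈ 1.863 in
Ia = 0.2·(300/161) = 60/161 in ≈ 0.373 in
Excess rainfall: 3.920 − 0.373 = 3.547 in; P > Ia so Q > 0
Q: (14278/4025)² ÷ (21778/4025) = 101930642/43828225 in (≈ 2.326 in)

Q = 101930642/43828225 in ≈ 2.326 in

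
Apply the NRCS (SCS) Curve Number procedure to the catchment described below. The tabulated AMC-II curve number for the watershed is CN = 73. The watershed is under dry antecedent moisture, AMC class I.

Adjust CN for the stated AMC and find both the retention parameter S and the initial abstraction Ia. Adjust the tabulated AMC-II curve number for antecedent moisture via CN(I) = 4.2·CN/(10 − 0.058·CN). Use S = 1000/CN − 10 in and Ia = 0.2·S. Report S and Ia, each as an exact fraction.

S = 4500/511 in ≈ 8.806 in; Ia = 900/511 in ≈ 1.761 in

Adjust CN=73 to AMC I: 4.2·73/(10 − 0.058·73) → (1533/5) ÷ (2883/500) = 51100/961 ≈ 53.174
Retention S: 1000/CN − 10 with CN=53.174 → S = 4500/511 ≈ 8.806 in
Ia = 0.2·(4500/511) = 900/511 in ≈ 1.761 in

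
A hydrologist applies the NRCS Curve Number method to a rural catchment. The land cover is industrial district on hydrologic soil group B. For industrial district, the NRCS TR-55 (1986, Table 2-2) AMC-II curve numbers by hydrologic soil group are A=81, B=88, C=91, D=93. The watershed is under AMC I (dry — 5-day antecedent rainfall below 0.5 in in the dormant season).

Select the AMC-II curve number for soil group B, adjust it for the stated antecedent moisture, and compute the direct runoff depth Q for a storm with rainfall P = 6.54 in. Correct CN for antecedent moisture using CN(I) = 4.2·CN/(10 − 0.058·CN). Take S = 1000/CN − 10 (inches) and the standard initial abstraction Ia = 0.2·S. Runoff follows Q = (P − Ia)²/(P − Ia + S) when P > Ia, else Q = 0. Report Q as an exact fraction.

NRCS table: industrial district, soil group B → CN(II) = 88
Dry (AMC I): CN(I) = 4.2·88/(10 − 0.058·88) = (1848/5)/(612/125) = 3850/51 ≈ 75.490
Retention S: 1000/CN − 10 with CN=75.490 → S = 250/77 ≈ 3.247 in
Ia = 0.2·(250/77) = 50/77 in ≈ 0.649 in
Excess rainfall: 6.540 − 0.649 = 5.891 in; P > Ia so Q > 0
Q = (22679/3850)²/((22679/3850) + 250/77) = (514337041/14822500)/(35179/3850) = 514337041/135439150 in ≈ 3.798 in

Q = 514337041/135439150 in ≈ 3.798 in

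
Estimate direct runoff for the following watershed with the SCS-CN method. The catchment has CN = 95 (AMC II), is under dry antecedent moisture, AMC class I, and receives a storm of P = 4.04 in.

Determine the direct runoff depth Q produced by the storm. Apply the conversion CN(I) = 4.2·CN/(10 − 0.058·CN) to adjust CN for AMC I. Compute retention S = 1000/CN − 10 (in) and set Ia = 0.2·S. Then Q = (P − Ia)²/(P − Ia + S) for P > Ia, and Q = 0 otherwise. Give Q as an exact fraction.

Q = 1428764401/501732525 in ≈ 2.848 in

Dry (AMC I): CN(I) = 4.2·95/(10 − 0.058·95) = 399/(449/100) = 39900/449 ≈ 88.864
Max retention: S = 1000/(39900/449) − 10 = 500/399 in (≈ 1.253 in)
Initial abstraction Ia = S/5 = (500/399)/5 = 100/399 ≈ 0.251 in
P − Ia = 4.040 − 0.251 = 37799/9975 ≈ 3.789 in (> 0, runoff occurs)
Q: (37799/9975)² ÷ (50299/9975) = 1428764401/501732525 in (≈ 2.848 in)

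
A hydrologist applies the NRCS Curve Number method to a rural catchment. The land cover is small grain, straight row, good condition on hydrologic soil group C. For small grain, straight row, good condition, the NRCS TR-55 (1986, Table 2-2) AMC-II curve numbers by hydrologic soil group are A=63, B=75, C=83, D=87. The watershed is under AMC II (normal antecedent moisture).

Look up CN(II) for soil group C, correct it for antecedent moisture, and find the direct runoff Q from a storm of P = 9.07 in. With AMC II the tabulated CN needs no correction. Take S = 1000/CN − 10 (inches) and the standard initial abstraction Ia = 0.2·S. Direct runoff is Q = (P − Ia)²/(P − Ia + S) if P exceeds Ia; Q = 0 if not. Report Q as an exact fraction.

NRCS table: small grain, straight row, good condition, soil group C → CN(II) = 83
CN(II) = 83; AMC II needs no correction.
Max retention: S = 1000/83 − 10 = 170/83 in (≈ 2.048 in)
Initial abstraction Ia = S/5 = (170/83)/5 = 34/83 ≈ 0.410 in
P − Ia = 9.070 − 0.410 = 71881/8300 ≈ 8.660 in (> 0, runoff occurs)
Q: (71881/8300)² ÷ (88881/8300) = 5166878161/737712300 in (≈ 7.004 in)

Q = 5166878161/737712300 in ≈ 7.004 in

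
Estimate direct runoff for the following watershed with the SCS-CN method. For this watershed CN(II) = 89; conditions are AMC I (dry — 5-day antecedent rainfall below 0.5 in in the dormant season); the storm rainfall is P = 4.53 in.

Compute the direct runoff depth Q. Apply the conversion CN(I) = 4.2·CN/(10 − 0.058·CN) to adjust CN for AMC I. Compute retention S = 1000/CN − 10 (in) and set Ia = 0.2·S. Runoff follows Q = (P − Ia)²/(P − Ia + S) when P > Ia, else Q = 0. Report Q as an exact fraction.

Q = 542663535649/240476193300 in ≈ 2.257 in

CN(I) from CN(II)=89: (4.2·89)/(10 − 0.058·89) = 186900/2419 ≈ 77.263
S = 1000/(186900/2419) − 10 = 5500/1869 in ≈ 2.943 in
Ia = 0.2·(5500/1869) = 1100/1869 in ≈ 0.589 in
P − Ia = 4.530 − 0.589 = 736657/186900 ≈ 3.941 in (> 0, runoff occurs)
Q = (736657/186900)²/((736657/186900) + 5500/1869) = (542663535649/34931610000)/(1286657/186900) = 542663535649/240476193300 in ≈ 2.257 in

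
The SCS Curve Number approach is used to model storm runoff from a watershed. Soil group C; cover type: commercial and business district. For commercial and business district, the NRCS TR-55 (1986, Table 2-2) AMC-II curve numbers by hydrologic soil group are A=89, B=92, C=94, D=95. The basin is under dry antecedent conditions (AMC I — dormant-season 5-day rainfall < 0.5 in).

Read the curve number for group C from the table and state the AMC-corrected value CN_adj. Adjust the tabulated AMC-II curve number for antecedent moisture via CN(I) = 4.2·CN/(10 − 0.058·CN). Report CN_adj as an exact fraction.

CN_adj = 32900/379 ≈ 86.807

NRCS table: commercial and business district, soil group C → CN(II) = 94
Adjust CN=94 to AMC I: 4.2·94/(10 − 0.058·94) → (1974/5) ÷ (1137/250) = 32900/379 ≈ 86.807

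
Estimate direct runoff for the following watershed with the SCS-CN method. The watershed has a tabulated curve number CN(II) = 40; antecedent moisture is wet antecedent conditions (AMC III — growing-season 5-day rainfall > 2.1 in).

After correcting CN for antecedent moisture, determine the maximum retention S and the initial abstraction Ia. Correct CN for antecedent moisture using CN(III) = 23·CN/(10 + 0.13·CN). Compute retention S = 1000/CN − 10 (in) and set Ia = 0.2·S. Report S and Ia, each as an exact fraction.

S = 150/23 in ≈ 6.522 in; Ia = 30/23 in ≈ 1.304 in

Wet (AMC III): CN(III) = 23·40/(10 + 0.13·40) = 920/(76/5) = 1150/19 ≈ 60.526
Max retention: S = 1000/(1150/19) − 10 = 150/23 in (≈ 6.522 in)
Initial abstraction Ia = S/5 = (150/23)/5 = 30/23 ≈ 1.304 in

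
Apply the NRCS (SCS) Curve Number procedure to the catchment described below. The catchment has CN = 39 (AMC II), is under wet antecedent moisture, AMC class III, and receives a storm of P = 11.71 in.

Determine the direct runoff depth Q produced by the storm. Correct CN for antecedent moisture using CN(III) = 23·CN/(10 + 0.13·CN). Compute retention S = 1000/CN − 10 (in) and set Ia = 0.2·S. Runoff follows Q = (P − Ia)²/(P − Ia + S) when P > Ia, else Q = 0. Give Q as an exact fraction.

Q = 861902421769/137993313900 in ≈ 6.246 in

Adjust CN=39 to AMC III: 23·39/(10 + 0.13·39) → 897 ÷ (1507/100) = 89700/1507 ≈ 59.522
Max retention: S = 1000/(89700/1507) − 10 = 6100/897 in (≈ 6.800 in)
Initial abstraction Ia = S/5 = (6100/897)/5 = 1220/897 ≈ 1.360 in
Excess rainfall: 11.710 − 1.360 = 10.350 in; P > Ia so Q > 0
Q = (928387/89700)²/((928387/89700) + 6100/897) = (861902421769/8046090000)/(1538387/89700) = 861902421769/137993313900 in ≈ 6.246 in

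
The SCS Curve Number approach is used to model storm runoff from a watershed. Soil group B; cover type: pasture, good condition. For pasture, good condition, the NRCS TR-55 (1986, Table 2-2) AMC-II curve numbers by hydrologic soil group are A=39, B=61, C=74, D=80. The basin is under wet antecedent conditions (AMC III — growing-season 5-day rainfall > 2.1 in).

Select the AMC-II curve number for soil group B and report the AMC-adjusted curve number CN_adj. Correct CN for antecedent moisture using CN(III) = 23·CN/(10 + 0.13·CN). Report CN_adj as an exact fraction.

CN_adj = 140300/1793 ≈ 78.249

NRCS table: pasture, good condition, soil group B → CN(II) = 61
CN(III) from CN(II)=61: (23·61)/(10 + 0.13·61) = 140300/1793 ≈ 78.249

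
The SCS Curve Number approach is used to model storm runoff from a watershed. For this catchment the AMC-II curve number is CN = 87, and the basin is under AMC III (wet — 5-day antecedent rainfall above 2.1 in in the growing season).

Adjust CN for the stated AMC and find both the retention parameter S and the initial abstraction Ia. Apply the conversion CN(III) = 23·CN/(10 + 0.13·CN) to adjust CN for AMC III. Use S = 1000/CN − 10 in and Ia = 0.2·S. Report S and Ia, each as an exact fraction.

S = 1300/2001 in ≈ 0.650 in; Ia = 260/2001 in ≈ 0.130 in

Wet (AMC III): CN(III) = 23·87/(10 + 0.13·87) = 2001/(2131/100) = 200100/2131 ≈ 93.900
S = 1000/(200100/2131) − 10 = 1300/2001 in ≈ 0.650 in
Initial abstraction Ia = S/5 = (1300/2001)/5 = 260/2001 ≈ 0.130 in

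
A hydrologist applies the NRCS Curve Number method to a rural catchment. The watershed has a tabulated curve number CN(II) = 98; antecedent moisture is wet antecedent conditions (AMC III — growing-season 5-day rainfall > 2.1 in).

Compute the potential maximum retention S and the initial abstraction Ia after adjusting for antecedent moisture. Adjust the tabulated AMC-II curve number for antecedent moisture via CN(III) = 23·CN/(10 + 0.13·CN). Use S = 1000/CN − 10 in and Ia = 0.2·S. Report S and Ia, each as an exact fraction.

S = 100/1127 in ≈ 0.089 in; Ia = 20/1127 in ≈ 0.018 in

Wet (AMC III): CN(III) = 23·98/(10 + 0.13·98) = 2254/(1137/50) = 112700/1137 ≈ 99.120
Retention S: 1000/CN − 10 with CN=99.120 → S = 100/1127 ≈ 0.089 in
Initial abstraction Ia = S/5 = (100/1127)/5 = 20/1127 ≈ 0.018 in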